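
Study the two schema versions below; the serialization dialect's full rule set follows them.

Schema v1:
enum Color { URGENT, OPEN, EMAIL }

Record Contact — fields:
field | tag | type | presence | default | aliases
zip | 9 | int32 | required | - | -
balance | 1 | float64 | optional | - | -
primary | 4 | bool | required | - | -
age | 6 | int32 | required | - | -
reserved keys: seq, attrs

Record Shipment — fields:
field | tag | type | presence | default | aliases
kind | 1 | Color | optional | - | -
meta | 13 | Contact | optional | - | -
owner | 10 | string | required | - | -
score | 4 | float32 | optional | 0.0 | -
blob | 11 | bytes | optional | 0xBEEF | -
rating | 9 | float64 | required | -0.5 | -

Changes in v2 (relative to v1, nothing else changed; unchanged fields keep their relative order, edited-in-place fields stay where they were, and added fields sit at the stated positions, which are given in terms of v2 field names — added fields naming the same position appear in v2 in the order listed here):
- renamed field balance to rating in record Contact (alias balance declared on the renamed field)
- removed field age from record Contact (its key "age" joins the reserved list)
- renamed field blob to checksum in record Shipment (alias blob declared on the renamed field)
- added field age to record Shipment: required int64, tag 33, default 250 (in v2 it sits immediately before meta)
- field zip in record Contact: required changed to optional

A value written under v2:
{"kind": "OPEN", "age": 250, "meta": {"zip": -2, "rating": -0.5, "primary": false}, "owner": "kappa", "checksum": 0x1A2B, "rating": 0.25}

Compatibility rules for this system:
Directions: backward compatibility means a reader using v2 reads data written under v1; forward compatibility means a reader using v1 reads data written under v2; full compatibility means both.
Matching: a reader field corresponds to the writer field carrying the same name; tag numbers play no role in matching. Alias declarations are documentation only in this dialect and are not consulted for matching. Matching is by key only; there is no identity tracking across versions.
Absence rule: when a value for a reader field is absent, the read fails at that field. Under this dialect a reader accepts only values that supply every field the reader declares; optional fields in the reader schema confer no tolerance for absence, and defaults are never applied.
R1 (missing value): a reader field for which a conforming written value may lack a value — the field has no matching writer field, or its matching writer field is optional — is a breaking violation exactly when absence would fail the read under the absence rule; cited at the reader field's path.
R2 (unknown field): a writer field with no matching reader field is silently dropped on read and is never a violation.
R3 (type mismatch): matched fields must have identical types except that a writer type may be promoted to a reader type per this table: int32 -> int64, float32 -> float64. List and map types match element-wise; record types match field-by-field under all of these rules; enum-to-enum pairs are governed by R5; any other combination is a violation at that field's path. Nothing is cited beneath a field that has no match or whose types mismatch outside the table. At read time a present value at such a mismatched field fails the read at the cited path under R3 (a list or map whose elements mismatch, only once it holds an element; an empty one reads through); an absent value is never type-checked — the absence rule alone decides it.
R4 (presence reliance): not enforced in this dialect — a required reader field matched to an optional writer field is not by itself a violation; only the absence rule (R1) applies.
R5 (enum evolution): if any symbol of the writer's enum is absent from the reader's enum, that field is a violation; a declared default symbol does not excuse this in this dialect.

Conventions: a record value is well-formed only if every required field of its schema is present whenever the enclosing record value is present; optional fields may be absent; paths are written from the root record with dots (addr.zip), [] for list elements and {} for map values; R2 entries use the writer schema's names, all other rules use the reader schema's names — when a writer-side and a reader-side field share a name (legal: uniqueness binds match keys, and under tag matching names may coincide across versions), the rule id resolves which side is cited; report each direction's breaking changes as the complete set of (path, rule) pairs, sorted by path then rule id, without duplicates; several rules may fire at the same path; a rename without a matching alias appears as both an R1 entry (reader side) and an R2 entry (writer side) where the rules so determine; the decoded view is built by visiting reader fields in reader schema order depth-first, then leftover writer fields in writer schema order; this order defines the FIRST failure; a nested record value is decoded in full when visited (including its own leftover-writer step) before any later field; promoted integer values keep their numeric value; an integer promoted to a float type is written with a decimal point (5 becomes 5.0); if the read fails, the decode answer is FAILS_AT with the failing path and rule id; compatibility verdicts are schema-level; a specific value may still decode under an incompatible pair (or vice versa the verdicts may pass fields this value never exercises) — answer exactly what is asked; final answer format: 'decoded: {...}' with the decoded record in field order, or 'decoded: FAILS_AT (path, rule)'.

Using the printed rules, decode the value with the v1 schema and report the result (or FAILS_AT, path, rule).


decoded: FAILS_AT (meta.balance, R1)

each type pair in Shipment: writer, then reader
migrating the Shipment value to v1:
  kind := "OPEN"
  meta.zip := -2
  read fails at meta.balance under R1 (no fill)
  => FAILS_AT (meta.balance, R1)
remaining Shipment differences; none change what is asked:
  removed field age from record Contact (its key "age" joins the reserved list) -> affects the rule determinations only; this particular Shipment value decodes identically
  renamed field blob to checksum in record Shipment (alias blob declared on the renamed field) -> affects the rule determinations only; this particular Shipment value decodes identically
  added field age to record Shipment: required int64, tag 33, default 250 (in v2 it sits immediately before meta) -> affects the rule determinations only; this particular Shipment value decodes identically
  field zip in record Contact: required changed to optional -> affects the rule determinations only; this particular Shipment value decodes identically


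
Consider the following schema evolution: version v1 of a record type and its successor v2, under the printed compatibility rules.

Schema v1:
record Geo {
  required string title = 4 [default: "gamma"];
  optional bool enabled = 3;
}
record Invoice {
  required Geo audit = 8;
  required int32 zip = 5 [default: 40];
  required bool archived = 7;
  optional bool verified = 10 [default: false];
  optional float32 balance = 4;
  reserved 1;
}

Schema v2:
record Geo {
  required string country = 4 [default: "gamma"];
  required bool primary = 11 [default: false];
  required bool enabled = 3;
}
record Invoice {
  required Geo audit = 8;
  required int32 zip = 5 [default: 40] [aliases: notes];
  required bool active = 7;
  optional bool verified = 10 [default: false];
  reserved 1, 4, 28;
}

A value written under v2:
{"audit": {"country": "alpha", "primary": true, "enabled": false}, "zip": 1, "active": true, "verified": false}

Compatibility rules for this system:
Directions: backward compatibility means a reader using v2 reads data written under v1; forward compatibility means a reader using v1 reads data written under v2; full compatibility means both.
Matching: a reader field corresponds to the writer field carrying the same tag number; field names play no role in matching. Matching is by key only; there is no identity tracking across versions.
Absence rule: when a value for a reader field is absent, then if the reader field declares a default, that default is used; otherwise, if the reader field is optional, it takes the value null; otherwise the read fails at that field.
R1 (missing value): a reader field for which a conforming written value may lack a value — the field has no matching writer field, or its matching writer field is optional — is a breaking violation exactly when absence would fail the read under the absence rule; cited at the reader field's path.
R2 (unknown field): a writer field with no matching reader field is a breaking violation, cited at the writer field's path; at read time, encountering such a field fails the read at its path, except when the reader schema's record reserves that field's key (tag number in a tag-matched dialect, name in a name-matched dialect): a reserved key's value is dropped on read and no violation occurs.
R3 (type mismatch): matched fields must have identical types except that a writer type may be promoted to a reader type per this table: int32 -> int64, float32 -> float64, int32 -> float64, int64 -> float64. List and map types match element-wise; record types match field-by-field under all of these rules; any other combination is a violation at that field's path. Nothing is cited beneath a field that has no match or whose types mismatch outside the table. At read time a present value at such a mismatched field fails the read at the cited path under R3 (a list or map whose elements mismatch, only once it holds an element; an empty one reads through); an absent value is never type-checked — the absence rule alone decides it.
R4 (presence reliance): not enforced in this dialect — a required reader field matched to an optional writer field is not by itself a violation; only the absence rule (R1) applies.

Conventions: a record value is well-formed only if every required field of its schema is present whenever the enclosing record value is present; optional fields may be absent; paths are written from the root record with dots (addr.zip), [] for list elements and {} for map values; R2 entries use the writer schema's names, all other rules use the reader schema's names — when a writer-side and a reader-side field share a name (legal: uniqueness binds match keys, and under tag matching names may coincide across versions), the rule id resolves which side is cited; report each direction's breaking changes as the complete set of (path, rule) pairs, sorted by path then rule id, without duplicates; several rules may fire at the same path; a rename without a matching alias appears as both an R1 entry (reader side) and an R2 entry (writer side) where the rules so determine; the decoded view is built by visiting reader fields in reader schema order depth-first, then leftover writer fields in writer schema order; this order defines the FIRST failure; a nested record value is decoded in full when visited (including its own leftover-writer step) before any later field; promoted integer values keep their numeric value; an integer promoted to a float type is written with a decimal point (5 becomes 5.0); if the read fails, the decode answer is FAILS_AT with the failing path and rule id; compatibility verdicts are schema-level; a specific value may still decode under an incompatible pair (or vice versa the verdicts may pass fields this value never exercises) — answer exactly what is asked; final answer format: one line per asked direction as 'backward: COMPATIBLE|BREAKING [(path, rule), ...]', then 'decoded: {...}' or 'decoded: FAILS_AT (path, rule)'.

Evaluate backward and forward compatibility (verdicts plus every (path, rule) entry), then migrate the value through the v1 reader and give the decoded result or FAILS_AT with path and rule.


backward: BREAKING [(audit.enabled, R1)]; forward: BREAKING [(audit.primary, R2)]; decoded: FAILS_AT (audit.primary, R2)

arrows below run writer -> reader for Invoice
backward on Invoice — v2 reading data written by v1:
  audit: Geo -> Geo, writer required; from audit
  zip: int32 -> int32, writer required; from zip
  active: bool -> bool, writer required; from archived
  verified: bool -> bool, writer optional; from verified
  writer field balance has no reader counterpart
  audit.country: string -> string, writer required; from audit.title
  audit.primary has no writer counterpart
  audit.enabled: bool -> bool, writer optional; from audit.enabled
  breaking: (audit.enabled, R1)
  backward on Invoice therefore BREAKING (1)
forward on Invoice — v1 reading data written by v2:
  audit: Geo -> Geo, writer required; from audit
  zip: int32 -> int32, writer required; from zip
  archived: bool -> bool, writer required; from active
  verified: bool -> bool, writer optional; from verified
  balance has no writer counterpart
  audit.title: string -> string, writer required; from audit.country
  audit.enabled: bool -> bool, writer required; from audit.enabled
  writer field audit.primary has no reader counterpart
  breaking: (audit.primary, R2)
  forward on Invoice therefore BREAKING (1)
decoding the Invoice value with the v1 reader:
  audit.title := "alpha" (from writer country)
  audit.enabled := false
  read fails at audit.primary under R2 (unknown field)
  => FAILS_AT (audit.primary, R2)


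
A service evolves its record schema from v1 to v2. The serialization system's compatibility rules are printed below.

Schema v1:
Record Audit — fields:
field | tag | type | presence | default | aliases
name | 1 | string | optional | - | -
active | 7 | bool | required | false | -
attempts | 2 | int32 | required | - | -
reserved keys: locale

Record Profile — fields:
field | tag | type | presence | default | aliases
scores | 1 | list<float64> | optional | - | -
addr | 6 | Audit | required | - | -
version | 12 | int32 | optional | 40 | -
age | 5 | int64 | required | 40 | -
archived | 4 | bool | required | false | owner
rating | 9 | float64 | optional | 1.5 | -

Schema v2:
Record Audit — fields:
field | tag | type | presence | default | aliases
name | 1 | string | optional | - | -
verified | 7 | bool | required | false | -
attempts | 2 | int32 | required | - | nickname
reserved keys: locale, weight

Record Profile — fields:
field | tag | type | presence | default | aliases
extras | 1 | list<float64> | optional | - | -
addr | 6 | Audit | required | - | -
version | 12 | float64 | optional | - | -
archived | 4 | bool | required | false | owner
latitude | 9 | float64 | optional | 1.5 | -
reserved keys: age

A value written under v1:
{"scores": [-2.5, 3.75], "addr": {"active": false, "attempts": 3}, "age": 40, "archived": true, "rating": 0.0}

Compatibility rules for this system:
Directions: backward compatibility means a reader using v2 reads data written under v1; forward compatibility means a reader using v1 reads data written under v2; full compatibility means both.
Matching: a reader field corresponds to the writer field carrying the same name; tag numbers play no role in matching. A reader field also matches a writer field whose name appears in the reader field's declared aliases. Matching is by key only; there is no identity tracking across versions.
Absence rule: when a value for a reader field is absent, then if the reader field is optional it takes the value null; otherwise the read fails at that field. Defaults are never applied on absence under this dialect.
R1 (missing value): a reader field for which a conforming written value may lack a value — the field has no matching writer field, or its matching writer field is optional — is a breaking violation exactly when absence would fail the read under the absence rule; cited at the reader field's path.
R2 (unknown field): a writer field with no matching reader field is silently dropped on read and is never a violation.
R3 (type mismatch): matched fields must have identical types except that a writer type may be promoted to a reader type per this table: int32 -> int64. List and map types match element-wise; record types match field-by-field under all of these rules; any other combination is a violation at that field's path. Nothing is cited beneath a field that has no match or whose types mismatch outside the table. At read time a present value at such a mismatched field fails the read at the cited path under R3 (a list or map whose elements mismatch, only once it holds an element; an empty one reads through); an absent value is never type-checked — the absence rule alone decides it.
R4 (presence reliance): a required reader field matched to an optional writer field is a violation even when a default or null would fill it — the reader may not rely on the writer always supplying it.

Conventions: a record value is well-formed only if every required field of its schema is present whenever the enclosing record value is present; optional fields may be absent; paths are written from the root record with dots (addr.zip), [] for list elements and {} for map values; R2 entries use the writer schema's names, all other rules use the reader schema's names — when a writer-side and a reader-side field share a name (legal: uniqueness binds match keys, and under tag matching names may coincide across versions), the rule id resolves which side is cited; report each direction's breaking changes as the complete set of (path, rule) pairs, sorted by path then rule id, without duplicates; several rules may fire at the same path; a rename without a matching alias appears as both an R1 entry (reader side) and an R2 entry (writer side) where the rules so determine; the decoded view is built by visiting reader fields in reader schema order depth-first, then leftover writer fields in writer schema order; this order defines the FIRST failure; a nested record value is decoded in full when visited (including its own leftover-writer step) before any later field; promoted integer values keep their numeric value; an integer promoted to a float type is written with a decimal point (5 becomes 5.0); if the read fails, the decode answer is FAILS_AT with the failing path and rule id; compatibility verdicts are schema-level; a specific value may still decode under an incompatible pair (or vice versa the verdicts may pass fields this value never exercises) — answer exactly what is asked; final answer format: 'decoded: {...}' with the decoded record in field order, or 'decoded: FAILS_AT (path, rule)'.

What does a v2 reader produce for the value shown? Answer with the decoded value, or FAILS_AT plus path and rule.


decoded: FAILS_AT (addr.verified, R1)

each type pair in Profile: writer, then reader
decode (reader v2):
  extras := null (absent, optional -> null)
  addr.name := null (absent, optional -> null)
  read fails at addr.verified under R1 (no fill)
  => FAILS_AT (addr.verified, R1)
the other Profile changes do not affect what is asked:
  removed field age from record Profile (its key "age" joins the reserved list) -> changes Profile's schema-level verdicts only — the decode of this value is the same
  renamed field scores to extras in record Profile -> inert under this dialect — no rule fires on Profile and the result does not move
  field version in record Profile: type int32 changed to float64 (its default is dropped) -> changes Profile's schema-level verdicts only — the decode of this value is the same
  renamed field rating to latitude in record Profile -> inert under this dialect — no rule fires on Profile and the result does not move


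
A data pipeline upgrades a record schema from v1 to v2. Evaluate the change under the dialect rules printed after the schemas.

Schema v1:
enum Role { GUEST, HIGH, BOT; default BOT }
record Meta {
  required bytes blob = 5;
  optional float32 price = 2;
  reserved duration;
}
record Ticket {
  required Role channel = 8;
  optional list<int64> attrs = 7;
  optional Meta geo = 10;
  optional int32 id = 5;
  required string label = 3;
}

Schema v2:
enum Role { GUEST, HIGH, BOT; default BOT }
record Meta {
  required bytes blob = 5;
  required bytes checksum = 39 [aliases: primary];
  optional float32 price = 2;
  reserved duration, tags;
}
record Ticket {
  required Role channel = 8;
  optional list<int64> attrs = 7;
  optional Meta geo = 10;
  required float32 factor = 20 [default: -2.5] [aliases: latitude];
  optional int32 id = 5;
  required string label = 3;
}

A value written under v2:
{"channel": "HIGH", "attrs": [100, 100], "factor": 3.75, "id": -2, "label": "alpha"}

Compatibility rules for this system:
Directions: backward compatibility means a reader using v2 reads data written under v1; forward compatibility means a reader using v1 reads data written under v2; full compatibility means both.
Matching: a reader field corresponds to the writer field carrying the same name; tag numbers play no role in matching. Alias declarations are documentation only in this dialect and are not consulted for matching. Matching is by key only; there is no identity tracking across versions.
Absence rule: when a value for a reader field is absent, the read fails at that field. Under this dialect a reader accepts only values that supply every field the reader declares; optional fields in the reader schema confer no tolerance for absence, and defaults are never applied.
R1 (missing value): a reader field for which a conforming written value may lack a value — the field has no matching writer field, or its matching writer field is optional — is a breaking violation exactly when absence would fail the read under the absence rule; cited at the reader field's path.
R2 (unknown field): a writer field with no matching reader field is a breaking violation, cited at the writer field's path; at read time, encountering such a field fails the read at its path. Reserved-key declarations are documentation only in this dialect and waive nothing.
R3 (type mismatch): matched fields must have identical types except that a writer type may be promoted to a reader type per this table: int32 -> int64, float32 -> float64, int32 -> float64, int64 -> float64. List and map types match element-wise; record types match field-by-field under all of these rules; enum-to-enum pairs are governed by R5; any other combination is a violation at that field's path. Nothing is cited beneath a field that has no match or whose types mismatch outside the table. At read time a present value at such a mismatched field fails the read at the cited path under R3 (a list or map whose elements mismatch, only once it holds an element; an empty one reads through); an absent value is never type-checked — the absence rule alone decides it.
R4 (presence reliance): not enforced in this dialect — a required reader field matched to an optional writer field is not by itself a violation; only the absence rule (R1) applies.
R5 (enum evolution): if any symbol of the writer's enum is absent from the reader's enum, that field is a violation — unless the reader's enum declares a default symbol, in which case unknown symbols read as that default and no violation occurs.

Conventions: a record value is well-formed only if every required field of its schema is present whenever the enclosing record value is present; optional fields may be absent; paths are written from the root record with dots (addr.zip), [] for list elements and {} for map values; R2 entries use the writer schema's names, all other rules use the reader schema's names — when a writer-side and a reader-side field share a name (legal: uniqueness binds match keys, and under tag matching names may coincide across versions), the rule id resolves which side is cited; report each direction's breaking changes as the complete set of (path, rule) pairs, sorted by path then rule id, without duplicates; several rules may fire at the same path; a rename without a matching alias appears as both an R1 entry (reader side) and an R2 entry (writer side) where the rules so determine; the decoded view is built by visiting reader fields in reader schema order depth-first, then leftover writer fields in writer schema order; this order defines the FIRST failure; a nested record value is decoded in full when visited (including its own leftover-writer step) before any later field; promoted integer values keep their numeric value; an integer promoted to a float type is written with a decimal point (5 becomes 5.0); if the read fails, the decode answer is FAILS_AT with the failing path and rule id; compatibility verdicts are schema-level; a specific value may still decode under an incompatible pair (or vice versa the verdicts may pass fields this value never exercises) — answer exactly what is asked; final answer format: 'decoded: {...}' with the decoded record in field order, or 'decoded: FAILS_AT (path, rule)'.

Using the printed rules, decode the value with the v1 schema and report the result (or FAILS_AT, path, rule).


each type pair in Ticket: writer, then reader
decode walk for Ticket under reader schema v1:
  channel := "HIGH"
  attrs := [100, 100]
  read fails at geo under R1 (no fill)
  => FAILS_AT (geo, R1)
diffs on Ticket not affecting the asked answer:
  added field factor to record Ticket: required float32, tag 20, default -2.5 (in v2 it sits immediately before id) -> changes Ticket's schema-level verdicts only — the decode of this value is the same
  added field checksum to record Meta: required bytes, tag 39 (in v2 it sits immediately before price) -> changes Ticket's schema-level verdicts only — the decode of this value is the same

decoded: FAILS_AT (geo, R1)


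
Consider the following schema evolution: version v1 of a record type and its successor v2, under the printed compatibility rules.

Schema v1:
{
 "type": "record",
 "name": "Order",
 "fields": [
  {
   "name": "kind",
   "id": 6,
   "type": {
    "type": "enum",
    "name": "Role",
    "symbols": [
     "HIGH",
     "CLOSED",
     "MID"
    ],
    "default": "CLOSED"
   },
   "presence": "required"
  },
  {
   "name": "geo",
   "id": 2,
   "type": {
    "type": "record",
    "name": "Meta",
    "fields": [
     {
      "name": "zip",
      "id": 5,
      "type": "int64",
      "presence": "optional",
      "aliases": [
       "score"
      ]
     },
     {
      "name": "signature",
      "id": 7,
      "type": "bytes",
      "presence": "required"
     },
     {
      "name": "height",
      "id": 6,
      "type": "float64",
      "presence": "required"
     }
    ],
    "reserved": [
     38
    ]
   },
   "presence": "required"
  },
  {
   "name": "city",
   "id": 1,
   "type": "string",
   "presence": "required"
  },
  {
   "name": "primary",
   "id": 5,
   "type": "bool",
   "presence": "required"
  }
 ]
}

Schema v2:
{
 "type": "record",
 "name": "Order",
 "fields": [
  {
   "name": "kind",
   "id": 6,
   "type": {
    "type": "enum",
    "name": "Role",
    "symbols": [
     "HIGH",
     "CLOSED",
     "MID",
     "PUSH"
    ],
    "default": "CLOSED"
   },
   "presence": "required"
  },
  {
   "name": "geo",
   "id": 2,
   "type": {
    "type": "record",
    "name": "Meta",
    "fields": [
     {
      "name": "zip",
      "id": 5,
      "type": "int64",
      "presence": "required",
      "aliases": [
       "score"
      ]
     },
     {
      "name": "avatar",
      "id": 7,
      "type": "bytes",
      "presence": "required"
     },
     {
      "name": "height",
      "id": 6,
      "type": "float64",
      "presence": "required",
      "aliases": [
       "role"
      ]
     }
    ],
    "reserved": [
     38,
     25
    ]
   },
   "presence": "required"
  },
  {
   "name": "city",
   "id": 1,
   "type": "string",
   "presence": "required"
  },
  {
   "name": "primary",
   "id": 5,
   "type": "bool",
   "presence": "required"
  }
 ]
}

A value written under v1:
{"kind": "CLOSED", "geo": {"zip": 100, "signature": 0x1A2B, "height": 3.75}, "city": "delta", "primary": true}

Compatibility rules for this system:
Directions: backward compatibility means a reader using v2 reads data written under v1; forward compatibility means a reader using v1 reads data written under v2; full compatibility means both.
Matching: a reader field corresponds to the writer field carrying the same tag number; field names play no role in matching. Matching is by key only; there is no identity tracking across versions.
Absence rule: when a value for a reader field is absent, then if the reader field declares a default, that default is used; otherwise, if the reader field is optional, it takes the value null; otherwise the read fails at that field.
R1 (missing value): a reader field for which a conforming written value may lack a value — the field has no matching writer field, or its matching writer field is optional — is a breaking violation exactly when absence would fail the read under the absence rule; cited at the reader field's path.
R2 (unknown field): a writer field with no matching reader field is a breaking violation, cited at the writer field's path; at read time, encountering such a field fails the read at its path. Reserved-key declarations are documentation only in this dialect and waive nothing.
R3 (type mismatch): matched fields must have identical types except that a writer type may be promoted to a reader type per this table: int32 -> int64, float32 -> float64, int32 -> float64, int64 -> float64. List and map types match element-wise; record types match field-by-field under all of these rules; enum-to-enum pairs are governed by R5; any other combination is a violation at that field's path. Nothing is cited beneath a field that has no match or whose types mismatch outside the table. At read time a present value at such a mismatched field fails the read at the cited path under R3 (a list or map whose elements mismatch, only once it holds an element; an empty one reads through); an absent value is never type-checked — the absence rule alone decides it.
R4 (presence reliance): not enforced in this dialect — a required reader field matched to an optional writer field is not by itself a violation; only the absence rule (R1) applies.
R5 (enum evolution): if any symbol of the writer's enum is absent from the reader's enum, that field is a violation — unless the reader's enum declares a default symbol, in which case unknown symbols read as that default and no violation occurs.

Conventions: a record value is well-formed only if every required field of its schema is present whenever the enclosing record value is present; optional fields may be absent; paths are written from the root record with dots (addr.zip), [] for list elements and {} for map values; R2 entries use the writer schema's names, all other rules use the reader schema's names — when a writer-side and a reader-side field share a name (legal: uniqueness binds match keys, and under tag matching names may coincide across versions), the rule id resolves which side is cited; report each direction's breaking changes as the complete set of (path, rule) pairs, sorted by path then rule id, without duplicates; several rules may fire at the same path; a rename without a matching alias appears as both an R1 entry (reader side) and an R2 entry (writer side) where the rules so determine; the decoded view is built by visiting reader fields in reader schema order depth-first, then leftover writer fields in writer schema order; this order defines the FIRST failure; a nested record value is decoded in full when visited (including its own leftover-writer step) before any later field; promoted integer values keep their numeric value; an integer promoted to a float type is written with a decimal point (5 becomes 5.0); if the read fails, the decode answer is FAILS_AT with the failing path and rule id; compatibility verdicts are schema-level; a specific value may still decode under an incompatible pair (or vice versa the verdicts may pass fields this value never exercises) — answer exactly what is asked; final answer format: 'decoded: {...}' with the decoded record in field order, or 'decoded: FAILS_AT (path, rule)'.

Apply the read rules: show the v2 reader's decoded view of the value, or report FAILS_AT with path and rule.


decoded: {"kind": "CLOSED", "geo": {"zip": 100, "avatar": 0x1A2B, "height": 3.75}, "city": "delta", "primary": true}

arrows below run writer -> reader for Order
decode (reader v2):
  kind := "CLOSED"
  geo.zip := 100
  geo.avatar := 0x1A2B (from writer signature)
  geo.height := 3.75
  city := "delta"
  primary := true
  => decoded: {"kind": "CLOSED", "geo": {"zip": 100, "avatar": 0x1A2B, "height": 3.75}, "city": "delta", "primary": true}
checking off the Order differences that do not matter here:
  enum Role (field kind in record Order): symbol PUSH added -> triggers nothing under the printed rules; the Order answer is the same either way
  field zip in record Meta: optional changed to required -> schema-level compatibility only; this Order value's decode is unchanged


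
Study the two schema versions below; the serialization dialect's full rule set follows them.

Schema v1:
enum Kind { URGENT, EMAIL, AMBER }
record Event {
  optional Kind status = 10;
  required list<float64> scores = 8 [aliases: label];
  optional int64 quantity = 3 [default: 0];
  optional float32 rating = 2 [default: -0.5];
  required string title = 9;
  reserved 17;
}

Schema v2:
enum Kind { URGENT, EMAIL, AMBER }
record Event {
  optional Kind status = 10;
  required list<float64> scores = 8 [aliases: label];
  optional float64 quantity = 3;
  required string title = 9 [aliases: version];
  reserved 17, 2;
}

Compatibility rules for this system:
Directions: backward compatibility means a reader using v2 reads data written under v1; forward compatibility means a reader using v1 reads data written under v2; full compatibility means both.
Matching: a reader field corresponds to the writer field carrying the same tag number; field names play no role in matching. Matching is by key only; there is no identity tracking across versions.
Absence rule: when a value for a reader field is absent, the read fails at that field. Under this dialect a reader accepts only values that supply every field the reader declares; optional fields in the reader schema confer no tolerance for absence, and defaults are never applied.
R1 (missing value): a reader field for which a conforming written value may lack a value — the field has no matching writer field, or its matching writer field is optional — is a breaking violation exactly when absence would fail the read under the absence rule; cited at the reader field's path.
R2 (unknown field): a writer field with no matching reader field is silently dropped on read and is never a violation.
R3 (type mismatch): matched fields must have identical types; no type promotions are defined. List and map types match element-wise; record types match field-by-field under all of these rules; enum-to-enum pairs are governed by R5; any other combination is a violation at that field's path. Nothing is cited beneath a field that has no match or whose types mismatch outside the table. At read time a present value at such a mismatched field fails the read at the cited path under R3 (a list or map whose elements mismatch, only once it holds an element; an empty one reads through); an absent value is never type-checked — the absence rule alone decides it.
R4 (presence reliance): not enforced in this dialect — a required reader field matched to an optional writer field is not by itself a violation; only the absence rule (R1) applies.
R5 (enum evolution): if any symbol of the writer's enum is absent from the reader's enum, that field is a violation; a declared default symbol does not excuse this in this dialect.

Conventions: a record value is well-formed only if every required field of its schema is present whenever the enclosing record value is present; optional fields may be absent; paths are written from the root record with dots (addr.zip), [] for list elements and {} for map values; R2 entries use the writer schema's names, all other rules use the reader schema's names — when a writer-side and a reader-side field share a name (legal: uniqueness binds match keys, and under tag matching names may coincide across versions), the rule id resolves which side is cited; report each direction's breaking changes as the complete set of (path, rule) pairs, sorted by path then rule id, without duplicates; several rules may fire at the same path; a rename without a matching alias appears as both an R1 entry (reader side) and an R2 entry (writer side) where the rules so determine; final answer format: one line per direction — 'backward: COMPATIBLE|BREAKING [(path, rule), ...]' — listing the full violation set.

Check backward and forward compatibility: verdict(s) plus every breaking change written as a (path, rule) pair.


backward: BREAKING [(quantity, R1), (quantity, R3), (status, R1)]; forward: BREAKING [(quantity, R1), (quantity, R3), (rating, R1), (status, R1)]

each type pair in Event: writer, then reader
backward on Event — v2 reading data written by v1:
  status: paired with writer status (Kind -> Kind; writer optional)
  scores: paired with writer scores (list<float64> -> list<float64>; writer required)
  quantity: paired with writer quantity (int64 -> float64; writer optional)
  title: paired with writer title (string -> string; writer required)
  leftover writer field: rating
  violation R1 at quantity
  violation R3 at quantity
  violation R1 at status
  => 3 violation(s): backward is BREAKING for Event
forward on Event — v1 reading data written by v2:
  status: paired with writer status (Kind -> Kind; writer optional)
  scores: paired with writer scores (list<float64> -> list<float64>; writer required)
  quantity: paired with writer quantity (float64 -> int64; writer optional)
  rating has no writer counterpart
  title: paired with writer title (string -> string; writer required)
  violation R1 at quantity
  violation R3 at quantity
  violation R1 at rating
  violation R1 at status
  => 4 violation(s): forward is BREAKING for Event


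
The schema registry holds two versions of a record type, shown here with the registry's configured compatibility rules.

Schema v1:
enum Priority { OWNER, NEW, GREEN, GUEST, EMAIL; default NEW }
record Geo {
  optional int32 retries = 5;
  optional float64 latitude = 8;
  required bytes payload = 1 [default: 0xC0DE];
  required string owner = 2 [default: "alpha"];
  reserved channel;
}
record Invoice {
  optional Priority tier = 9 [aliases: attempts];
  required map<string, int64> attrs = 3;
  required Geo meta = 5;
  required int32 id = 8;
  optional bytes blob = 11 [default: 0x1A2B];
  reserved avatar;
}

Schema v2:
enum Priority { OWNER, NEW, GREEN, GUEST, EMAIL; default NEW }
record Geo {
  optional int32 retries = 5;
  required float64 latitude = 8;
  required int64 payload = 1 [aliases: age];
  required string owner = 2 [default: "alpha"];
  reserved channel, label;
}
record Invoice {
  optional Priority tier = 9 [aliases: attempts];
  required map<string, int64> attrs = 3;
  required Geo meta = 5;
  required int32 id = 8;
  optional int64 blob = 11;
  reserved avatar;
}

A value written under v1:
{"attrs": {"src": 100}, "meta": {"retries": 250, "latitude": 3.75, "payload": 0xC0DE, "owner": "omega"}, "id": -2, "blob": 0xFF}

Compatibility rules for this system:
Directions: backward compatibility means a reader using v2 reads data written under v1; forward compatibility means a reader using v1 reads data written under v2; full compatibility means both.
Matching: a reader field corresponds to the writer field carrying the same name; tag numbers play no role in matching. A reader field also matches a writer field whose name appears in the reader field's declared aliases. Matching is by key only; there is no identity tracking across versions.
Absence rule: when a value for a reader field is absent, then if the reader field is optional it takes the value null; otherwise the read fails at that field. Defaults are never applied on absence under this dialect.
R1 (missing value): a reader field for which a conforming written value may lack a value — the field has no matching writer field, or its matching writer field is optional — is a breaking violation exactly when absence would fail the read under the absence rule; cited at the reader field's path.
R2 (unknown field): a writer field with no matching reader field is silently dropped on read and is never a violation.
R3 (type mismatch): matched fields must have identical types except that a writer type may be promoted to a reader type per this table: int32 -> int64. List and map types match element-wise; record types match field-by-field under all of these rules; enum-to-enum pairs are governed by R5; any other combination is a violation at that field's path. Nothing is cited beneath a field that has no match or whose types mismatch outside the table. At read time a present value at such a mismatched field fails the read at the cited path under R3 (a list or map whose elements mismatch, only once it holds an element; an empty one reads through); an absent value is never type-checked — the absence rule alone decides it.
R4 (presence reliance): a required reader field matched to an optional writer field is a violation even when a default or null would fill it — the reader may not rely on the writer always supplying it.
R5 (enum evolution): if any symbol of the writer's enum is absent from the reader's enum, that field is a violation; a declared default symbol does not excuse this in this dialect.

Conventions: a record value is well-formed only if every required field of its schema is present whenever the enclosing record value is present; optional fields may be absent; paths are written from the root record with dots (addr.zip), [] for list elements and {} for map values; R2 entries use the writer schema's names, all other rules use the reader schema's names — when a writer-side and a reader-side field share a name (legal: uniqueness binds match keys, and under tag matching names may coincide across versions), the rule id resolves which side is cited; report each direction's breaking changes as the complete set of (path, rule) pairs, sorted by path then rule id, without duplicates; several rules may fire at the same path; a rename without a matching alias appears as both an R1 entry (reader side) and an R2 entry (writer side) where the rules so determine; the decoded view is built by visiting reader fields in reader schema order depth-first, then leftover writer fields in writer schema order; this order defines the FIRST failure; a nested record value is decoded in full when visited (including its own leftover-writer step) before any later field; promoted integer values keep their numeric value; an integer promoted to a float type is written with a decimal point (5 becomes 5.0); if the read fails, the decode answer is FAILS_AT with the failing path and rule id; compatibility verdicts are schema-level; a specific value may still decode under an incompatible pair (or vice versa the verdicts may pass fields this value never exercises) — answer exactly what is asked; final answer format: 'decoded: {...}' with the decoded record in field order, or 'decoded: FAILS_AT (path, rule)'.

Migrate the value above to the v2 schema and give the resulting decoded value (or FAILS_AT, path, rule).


decoded: FAILS_AT (meta.payload, R3)

arrows below run writer -> reader for Invoice
migrating the Invoice value to v2:
  tier := null (missing; optional => null)
  attrs := {"src": 100}
  meta.retries := 250
  meta.latitude := 3.75
  read fails at meta.payload under R3
  => FAILS_AT (meta.payload, R3)
remaining Invoice differences; none change what is asked:
  field latitude in record Geo: optional changed to required -> shifts the Invoice verdicts, not this decode
  field blob in record Invoice: type bytes changed to int64 (its default is dropped) -> shifts the Invoice verdicts, not this decode
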